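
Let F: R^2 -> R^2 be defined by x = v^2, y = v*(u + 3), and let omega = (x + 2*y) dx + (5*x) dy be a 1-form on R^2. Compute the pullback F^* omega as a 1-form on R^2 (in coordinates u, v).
F^* omega = (5*v^3) du + (v^2*(9*u + 2*v + 27)) dv

Using F^*(f dg) = (f ∘ F) d(g ∘ F), substitute each coordinate x_i by F_i(u, v) in f_i, and replace dx_i by d F_i = (∂F_i/∂u) du + (∂F_i/∂v) dv.
  For the x component: f_1(F) = v*(2*u + v + 6); d F_1 = (0) du + (2*v) dv
  For the y component: f_2(F) = 5*v^2; d F_2 = (v) du + (u + 3) dv
Combining and collecting du, dv coefficients:
  coeff of du: 5*v^3
  coeff of dv: v^2*(9*u + 2*v + 27)
F^* omega = (5*v^3) du + (v^2*(9*u + 2*v + 27)) dv.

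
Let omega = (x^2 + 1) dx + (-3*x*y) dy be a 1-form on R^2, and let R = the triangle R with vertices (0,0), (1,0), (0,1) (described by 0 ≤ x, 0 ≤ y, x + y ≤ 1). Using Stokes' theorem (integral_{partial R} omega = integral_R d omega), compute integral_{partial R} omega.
integral_(partial R) omega = -1/2

Stokes: integral_partial_R omega = integral_R d omega with d omega = (∂Q/∂x - ∂P/∂y) dx ∧ dy.
  ∂Q/∂x = -3*y
  ∂P/∂y = 0
  integrand = ∂Q/∂x - ∂P/∂y = -3*y.
Integrating over R: integral_0^1 integral_0^{1-x} (-3*y) dy dx = -1/2.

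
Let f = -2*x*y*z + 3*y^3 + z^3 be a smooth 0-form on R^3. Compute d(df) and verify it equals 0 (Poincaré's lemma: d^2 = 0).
d(df) = 0

Step 1: df = sum_i (∂f/∂x_i) dx_i = (-2*y*z) dx + (-2*x*z + 9*y^2) dy + (-2*x*y + 3*z^2) dz.
Step 2: Apply d again. Using the 1-form formula, the coefficient of dx ∧ dy in d(df) is ∂^2 f/∂x ∂y - ∂^2 f/∂y ∂x = (-2*z) - (-2*z) = 0 (equality of mixed partials for smooth f).
Similarly for dx ∧ dz and dy ∧ dz — all coefficients vanish. So d(df) = 0.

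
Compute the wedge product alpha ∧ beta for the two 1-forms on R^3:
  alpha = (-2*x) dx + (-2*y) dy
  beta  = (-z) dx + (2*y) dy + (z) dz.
alpha ∧ beta = (-2*y*(2*x + z)) dx ∧ dy + (-2*x*z) dx ∧ dz + (-2*y*z) dy ∧ dz

Distribute the wedge, using dx_i ∧ dx_j = -dx_j ∧ dx_i and dx_i ∧ dx_i = 0. For each pair (i, j) with i < j, the coefficient of dx_i ∧ dx_j in alpha ∧ beta is (alpha_i * beta_j - alpha_j * beta_i). Collecting: alpha ∧ beta = (-2*y*(2*x + z)) dx ∧ dy + (-2*x*z) dx ∧ dz + (-2*y*z) dy ∧ dz.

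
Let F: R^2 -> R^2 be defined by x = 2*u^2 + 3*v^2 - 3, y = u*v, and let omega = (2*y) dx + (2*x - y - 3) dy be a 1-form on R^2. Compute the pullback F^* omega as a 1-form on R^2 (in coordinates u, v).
F^* omega = (v*(12*u^2 - u*v + 6*v^2 - 9)) du + (u*(4*u^2 - u*v + 18*v^2 - 9)) dv

Using F^*(f dg) = (f ∘ F) d(g ∘ F), substitute each coordinate x_i by F_i(u, v) in f_i, and replace dx_i by d F_i = (∂F_i/∂u) du + (∂F_i/∂v) dv.
  For the x component: f_1(F) = 2*u*v; d F_1 = (4*u) du + (6*v) dv
  For the y component: f_2(F) = 4*u^2 - u*v + 6*v^2 - 9; d F_2 = (v) du + (u) dv
Combining and collecting du, dv coefficients:
  coeff of du: v*(12*u^2 - u*v + 6*v^2 - 9)
  coeff of dv: u*(4*u^2 - u*v + 18*v^2 - 9)
F^* omega = (v*(12*u^2 - u*v + 6*v^2 - 9)) du + (u*(4*u^2 - u*v + 18*v^2 - 9)) dv.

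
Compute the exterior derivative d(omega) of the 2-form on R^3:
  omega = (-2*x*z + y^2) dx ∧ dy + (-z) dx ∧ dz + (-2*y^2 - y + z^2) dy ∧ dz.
d(omega) = (-2*x) dx ∧ dy ∧ dz

For a 2-form omega = sum_{i<j} g_{ij} dx_i ∧ dx_j, the exterior derivative is
  d(omega) = sum_{i<j} d(g_{ij}) ∧ dx_i ∧ dx_j = sum_{i<j, k} (∂g_{ij}/∂x_k) dx_k ∧ dx_i ∧ dx_j.
Expand each term, using dx_k ∧ dx_i ∧ dx_j = sgn(permutation) dx_{(a)} ∧ dx_{(b)} ∧ dx_{(c)} with (a < b < c) sorted:
  d(-2*x*z + y^2) includes (∂/∂z)(-2*x*z + y^2) dz = (-2*x) dz, which multiplied by dx ∧ dy gives (-2*x) dx ∧ dy ∧ dz
Collecting like 3-forms: d(omega) = (-2*x) dx ∧ dy ∧ dz.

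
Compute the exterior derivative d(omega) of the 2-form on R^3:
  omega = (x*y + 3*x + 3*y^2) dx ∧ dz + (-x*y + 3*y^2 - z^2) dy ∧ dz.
d(omega) = (-x - 7*y) dx ∧ dy ∧ dz

For a 2-form omega = sum_{i<j} g_{ij} dx_i ∧ dx_j, the exterior derivative is
  d(omega) = sum_{i<j} d(g_{ij}) ∧ dx_i ∧ dx_j = sum_{i<j, k} (∂g_{ij}/∂x_k) dx_k ∧ dx_i ∧ dx_j.
Expand each term, using dx_k ∧ dx_i ∧ dx_j = sgn(permutation) dx_{(a)} ∧ dx_{(b)} ∧ dx_{(c)} with (a < b < c) sorted:
  d(x*y + 3*x + 3*y^2) includes (∂/∂y)(x*y + 3*x + 3*y^2) dy = (x + 6*y) dy, which multiplied by dx ∧ dz gives (-x - 6*y) dx ∧ dy ∧ dz
  d(-x*y + 3*y^2 - z^2) includes (∂/∂x)(-x*y + 3*y^2 - z^2) dx = (-y) dx, which multiplied by dy ∧ dz gives (-y) dx ∧ dy ∧ dz
Collecting like 3-forms: d(omega) = (-x - 7*y) dx ∧ dy ∧ dz.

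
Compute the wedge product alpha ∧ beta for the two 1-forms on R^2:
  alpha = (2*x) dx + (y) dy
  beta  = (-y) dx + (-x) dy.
alpha ∧ beta = (-2*x^2 + y^2) dx ∧ dy

Distribute the wedge, using dx_i ∧ dx_j = -dx_j ∧ dx_i and dx_i ∧ dx_i = 0. For each pair (i, j) with i < j, the coefficient of dx_i ∧ dx_j in alpha ∧ beta is (alpha_i * beta_j - alpha_j * beta_i). Collecting: alpha ∧ beta = (-2*x^2 + y^2) dx ∧ dy.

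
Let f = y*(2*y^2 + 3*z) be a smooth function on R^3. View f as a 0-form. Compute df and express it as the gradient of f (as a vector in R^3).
df = (0) dx + (6*y^2 + 3*z) dy + (3*y) dz; grad f = (0, 6*y^2 + 3*z, 3*y)

For a 0-form f, d f = (∂f/∂x) dx + (∂f/∂y) dy + (∂f/∂z) dz. The components of the vector representation are exactly the entries of grad f in Cartesian coordinates:
  ∂f/∂x = 0
  ∂f/∂y = 6*y^2 + 3*z
  ∂f/∂z = 3*y.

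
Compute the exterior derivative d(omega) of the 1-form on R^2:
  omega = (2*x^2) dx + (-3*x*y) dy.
d(omega) = (-3*y) dx ∧ dy

For a 1-form omega = sum_i f_i dx_i, the exterior derivative is
  d(omega) = sum_{i < j} (∂f_j/∂x_i - ∂f_i/∂x_j) dx_i ∧ dx_j.
  coefficient of dx ∧ dy: ∂f_2/∂x - ∂f_1/∂y = ∂(-3*x*y)/∂x - ∂(2*x^2)/∂y = -3*y
Assembling: d(omega) = (-3*y) dx ∧ dy.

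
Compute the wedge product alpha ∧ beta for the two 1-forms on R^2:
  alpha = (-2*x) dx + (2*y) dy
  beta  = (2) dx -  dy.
alpha ∧ beta = (2*x - 4*y) dx ∧ dy

Distribute the wedge, using dx_i ∧ dx_j = -dx_j ∧ dx_i and dx_i ∧ dx_i = 0. For each pair (i, j) with i < j, the coefficient of dx_i ∧ dx_j in alpha ∧ beta is (alpha_i * beta_j - alpha_j * beta_i). Collecting: alpha ∧ beta = (2*x - 4*y) dx ∧ dy.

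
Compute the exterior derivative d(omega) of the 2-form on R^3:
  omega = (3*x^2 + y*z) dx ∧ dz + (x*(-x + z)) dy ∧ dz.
d(omega) = (-2*x) dx ∧ dy ∧ dz

For a 2-form omega = sum_{i<j} g_{ij} dx_i ∧ dx_j, the exterior derivative is
  d(omega) = sum_{i<j} d(g_{ij}) ∧ dx_i ∧ dx_j = sum_{i<j, k} (∂g_{ij}/∂x_k) dx_k ∧ dx_i ∧ dx_j.
Expand each term, using dx_k ∧ dx_i ∧ dx_j = sgn(permutation) dx_{(a)} ∧ dx_{(b)} ∧ dx_{(c)} with (a < b < c) sorted:
  d(3*x^2 + y*z) includes (∂/∂y)(3*x^2 + y*z) dy = (z) dy, which multiplied by dx ∧ dz gives (-z) dx ∧ dy ∧ dz
  d(x*(-x + z)) includes (∂/∂x)(x*(-x + z)) dx = (-2*x + z) dx, which multiplied by dy ∧ dz gives (-2*x + z) dx ∧ dy ∧ dz
Collecting like 3-forms: d(omega) = (-2*x) dx ∧ dy ∧ dz.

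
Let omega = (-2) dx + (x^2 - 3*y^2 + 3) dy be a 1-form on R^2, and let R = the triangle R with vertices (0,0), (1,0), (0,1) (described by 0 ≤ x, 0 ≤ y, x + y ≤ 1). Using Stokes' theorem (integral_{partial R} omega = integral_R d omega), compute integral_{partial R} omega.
integral_(partial R) omega = 1/3

Stokes: integral_partial_R omega = integral_R d omega with d omega = (∂Q/∂x - ∂P/∂y) dx ∧ dy.
  ∂Q/∂x = 2*x
  ∂P/∂y = 0
  integrand = ∂Q/∂x - ∂P/∂y = 2*x.
Integrating over R: integral_0^1 integral_0^{1-x} (2*x) dy dx = 1/3.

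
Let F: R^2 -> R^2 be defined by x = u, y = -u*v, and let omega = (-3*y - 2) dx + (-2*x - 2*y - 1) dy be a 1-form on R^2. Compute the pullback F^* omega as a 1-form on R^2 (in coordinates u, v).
F^* omega = (-2*u*v^2 + 5*u*v + v - 2) du + (u*(-2*u*v + 2*u + 1)) dv

Using F^*(f dg) = (f ∘ F) d(g ∘ F), substitute each coordinate x_i by F_i(u, v) in f_i, and replace dx_i by d F_i = (∂F_i/∂u) du + (∂F_i/∂v) dv.
  For the x component: f_1(F) = 3*u*v - 2; d F_1 = (1) du + (0) dv
  For the y component: f_2(F) = 2*u*v - 2*u - 1; d F_2 = (-v) du + (-u) dv
Combining and collecting du, dv coefficients:
  coeff of du: -2*u*v^2 + 5*u*v + v - 2
  coeff of dv: u*(-2*u*v + 2*u + 1)
F^* omega = (-2*u*v^2 + 5*u*v + v - 2) du + (u*(-2*u*v + 2*u + 1)) dv.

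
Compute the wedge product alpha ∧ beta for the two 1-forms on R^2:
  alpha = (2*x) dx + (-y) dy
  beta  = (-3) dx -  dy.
alpha ∧ beta = (-2*x - 3*y) dx ∧ dy

Distribute the wedge, using dx_i ∧ dx_j = -dx_j ∧ dx_i and dx_i ∧ dx_i = 0. For each pair (i, j) with i < j, the coefficient of dx_i ∧ dx_j in alpha ∧ beta is (alpha_i * beta_j - alpha_j * beta_i). Collecting: alpha ∧ beta = (-2*x - 3*y) dx ∧ dy.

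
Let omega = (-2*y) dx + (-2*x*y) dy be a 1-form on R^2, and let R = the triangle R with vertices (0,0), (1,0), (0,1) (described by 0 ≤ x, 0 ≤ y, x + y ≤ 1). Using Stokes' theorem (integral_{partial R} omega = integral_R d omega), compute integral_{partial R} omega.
integral_(partial R) omega = 2/3

Stokes: integral_partial_R omega = integral_R d omega with d omega = (∂Q/∂x - ∂P/∂y) dx ∧ dy.
  ∂Q/∂x = -2*y
  ∂P/∂y = -2
  integrand = ∂Q/∂x - ∂P/∂y = 2 - 2*y.
Integrating over R: integral_0^1 integral_0^{1-x} (2 - 2*y) dy dx = 2/3.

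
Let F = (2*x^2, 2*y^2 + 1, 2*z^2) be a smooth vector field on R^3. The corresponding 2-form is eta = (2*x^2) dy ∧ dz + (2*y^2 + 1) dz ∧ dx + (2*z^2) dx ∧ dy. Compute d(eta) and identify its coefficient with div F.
d(eta) = (4*x + 4*y + 4*z) dx ∧ dy ∧ dz; div F = 4*x + 4*y + 4*z

For a 2-form in R^3 of the form above, applying d gives a 3-form with coefficient ∂P/∂x + ∂Q/∂y + ∂R/∂z:
  ∂P/∂x = 4*x
  ∂Q/∂y = 4*y
  ∂R/∂z = 4*z
Sum = 4*x + 4*y + 4*z, which is exactly div F.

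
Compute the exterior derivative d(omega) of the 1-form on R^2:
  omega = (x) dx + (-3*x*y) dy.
d(omega) = (-3*y) dx ∧ dy

For a 1-form omega = sum_i f_i dx_i, the exterior derivative is
  d(omega) = sum_{i < j} (∂f_j/∂x_i - ∂f_i/∂x_j) dx_i ∧ dx_j.
  coefficient of dx ∧ dy: ∂f_2/∂x - ∂f_1/∂y = ∂(-3*x*y)/∂x - ∂(x)/∂y = -3*y
Assembling: d(omega) = (-3*y) dx ∧ dy.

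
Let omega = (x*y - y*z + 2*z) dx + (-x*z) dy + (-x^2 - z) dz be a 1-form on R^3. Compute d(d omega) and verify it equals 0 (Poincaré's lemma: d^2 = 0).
d(d omega) = 0

Step 1: d omega = sum_{i<j} (∂f_j/∂x_i - ∂f_i/∂x_j) dx_i ∧ dx_j:
  coeff of dx ∧ dy: -x
  coeff of dx ∧ dz: -2*x + y - 2
  coeff of dy ∧ dz: x
Step 2: Apply d again to each 2-form coefficient. The only possible 3-form in R^3 is dx ∧ dy ∧ dz, with coefficient
  ∂(coeff of dy∧dz)/∂x - ∂(coeff of dx∧dz)/∂y + ∂(coeff of dx∧dy)/∂z
  = ∂/∂x (x) - ∂/∂y (-2*x + y - 2) + ∂/∂z (-x).
Each of these terms simplifies to sums of mixed partials that cancel in pairs. The result is 0 (by equality of mixed partials for smooth functions — Schwarz / Clairaut).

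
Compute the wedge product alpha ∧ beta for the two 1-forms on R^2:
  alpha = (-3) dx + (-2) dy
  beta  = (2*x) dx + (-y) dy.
alpha ∧ beta = (4*x + 3*y) dx ∧ dy

Distribute the wedge, using dx_i ∧ dx_j = -dx_j ∧ dx_i and dx_i ∧ dx_i = 0. For each pair (i, j) with i < j, the coefficient of dx_i ∧ dx_j in alpha ∧ beta is (alpha_i * beta_j - alpha_j * beta_i). Collecting: alpha ∧ beta = (4*x + 3*y) dx ∧ dy.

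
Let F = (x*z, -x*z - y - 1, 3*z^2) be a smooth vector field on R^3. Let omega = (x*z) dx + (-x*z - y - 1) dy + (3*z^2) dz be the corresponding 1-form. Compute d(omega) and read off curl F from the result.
d(omega) = (x) dy ∧ dz + (x) dz ∧ dx + (-z) dx ∧ dy; curl F = (x, x, -z)

d omega = sum_{i<j} (∂f_j/∂x_i - ∂f_i/∂x_j) dx_i ∧ dx_j. Under the identification (dy ∧ dz, dz ∧ dx, dx ∧ dy) ↔ (e_x, e_y, e_z), the coefficients are exactly the components of curl F. Compute:
  ∂R/∂y - ∂Q/∂z = (0) - (-x) = x
  ∂P/∂z - ∂R/∂x = (x) - (0) = x
  ∂Q/∂x - ∂P/∂y = (-z) - (0) = -z.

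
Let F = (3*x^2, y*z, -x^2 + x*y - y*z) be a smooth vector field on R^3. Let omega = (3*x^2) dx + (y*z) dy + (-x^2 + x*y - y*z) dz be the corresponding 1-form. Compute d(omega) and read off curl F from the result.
d(omega) = (x - y - z) dy ∧ dz + (2*x - y) dz ∧ dx + (0) dx ∧ dy; curl F = (x - y - z, 2*x - y, 0)

d omega = sum_{i<j} (∂f_j/∂x_i - ∂f_i/∂x_j) dx_i ∧ dx_j. Under the identification (dy ∧ dz, dz ∧ dx, dx ∧ dy) ↔ (e_x, e_y, e_z), the coefficients are exactly the components of curl F. Compute:
  ∂R/∂y - ∂Q/∂z = (x - z) - (y) = x - y - z
  ∂P/∂z - ∂R/∂x = (0) - (-2*x + y) = 2*x - y
  ∂Q/∂x - ∂P/∂y = (0) - (0) = 0.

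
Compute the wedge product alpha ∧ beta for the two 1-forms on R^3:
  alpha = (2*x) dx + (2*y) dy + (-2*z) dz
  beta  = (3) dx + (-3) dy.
alpha ∧ beta = (-6*x - 6*y) dx ∧ dy + (6*z) dx ∧ dz + (-6*z) dy ∧ dz

Distribute the wedge, using dx_i ∧ dx_j = -dx_j ∧ dx_i and dx_i ∧ dx_i = 0. For each pair (i, j) with i < j, the coefficient of dx_i ∧ dx_j in alpha ∧ beta is (alpha_i * beta_j - alpha_j * beta_i). Collecting: alpha ∧ beta = (-6*x - 6*y) dx ∧ dy + (6*z) dx ∧ dz + (-6*z) dy ∧ dz.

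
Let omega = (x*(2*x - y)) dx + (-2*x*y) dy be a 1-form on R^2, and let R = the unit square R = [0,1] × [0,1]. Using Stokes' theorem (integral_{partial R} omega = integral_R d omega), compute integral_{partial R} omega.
integral_(partial R) omega = -1/2

Stokes: integral_partial_R omega = integral_R d omega with d omega = (∂Q/∂x - ∂P/∂y) dx ∧ dy.
  ∂Q/∂x = -2*y
  ∂P/∂y = -x
  integrand = ∂Q/∂x - ∂P/∂y = x - 2*y.
Integrating over R: integral_0^1 integral_0^1 (x - 2*y) dx dy = -1/2.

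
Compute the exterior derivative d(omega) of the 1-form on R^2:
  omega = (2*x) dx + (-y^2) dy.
d(omega) = 0

For a 1-form omega = sum_i f_i dx_i, the exterior derivative is
  d(omega) = sum_{i < j} (∂f_j/∂x_i - ∂f_i/∂x_j) dx_i ∧ dx_j.

Assembling: d(omega) = 0.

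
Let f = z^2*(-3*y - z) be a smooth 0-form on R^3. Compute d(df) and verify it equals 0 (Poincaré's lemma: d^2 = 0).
d(df) = 0

Step 1: df = sum_i (∂f/∂x_i) dx_i = (0) dx + (-3*z^2) dy + (3*z*(-2*y - z)) dz.
Step 2: Apply d again. Using the 1-form formula, the coefficient of dx ∧ dy in d(df) is ∂^2 f/∂x ∂y - ∂^2 f/∂y ∂x = (0) - (0) = 0 (equality of mixed partials for smooth f).
Similarly for dx ∧ dz and dy ∧ dz — all coefficients vanish. So d(df) = 0.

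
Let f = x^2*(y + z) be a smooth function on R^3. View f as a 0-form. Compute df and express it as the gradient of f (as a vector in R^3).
df = (2*x*(y + z)) dx + (x^2) dy + (x^2) dz; grad f = (2*x*(y + z), x^2, x^2)

For a 0-form f, d f = (∂f/∂x) dx + (∂f/∂y) dy + (∂f/∂z) dz. The components of the vector representation are exactly the entries of grad f in Cartesian coordinates:
  ∂f/∂x = 2*x*(y + z)
  ∂f/∂y = x^2
  ∂f/∂z = x^2.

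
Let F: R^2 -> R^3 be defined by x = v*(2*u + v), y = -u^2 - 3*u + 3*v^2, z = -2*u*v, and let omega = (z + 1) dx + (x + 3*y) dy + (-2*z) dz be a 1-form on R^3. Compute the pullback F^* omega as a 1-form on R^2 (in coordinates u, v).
F^* omega = (6*u^3 - 4*u^2*v + 27*u^2 - 32*u*v^2 - 6*u*v + 27*u - 30*v^2 + 2*v) du + (-30*u^2*v + 8*u*v^2 - 54*u*v + 2*u + 60*v^3 + 2*v) dv

Using F^*(f dg) = (f ∘ F) d(g ∘ F), substitute each coordinate x_i by F_i(u, v) in f_i, and replace dx_i by d F_i = (∂F_i/∂u) du + (∂F_i/∂v) dv.
  For the x component: f_1(F) = -2*u*v + 1; d F_1 = (2*v) du + (2*u + 2*v) dv
  For the y component: f_2(F) = -3*u^2 + 2*u*v - 9*u + 10*v^2; d F_2 = (-2*u - 3) du + (6*v) dv
  For the z component: f_3(F) = 4*u*v; d F_3 = (-2*v) du + (-2*u) dv
Combining and collecting du, dv coefficients:
  coeff of du: 6*u^3 - 4*u^2*v + 27*u^2 - 32*u*v^2 - 6*u*v + 27*u - 30*v^2 + 2*v
  coeff of dv: -30*u^2*v + 8*u*v^2 - 54*u*v + 2*u + 60*v^3 + 2*v
F^* omega = (6*u^3 - 4*u^2*v + 27*u^2 - 32*u*v^2 - 6*u*v + 27*u - 30*v^2 + 2*v) du + (-30*u^2*v + 8*u*v^2 - 54*u*v + 2*u + 60*v^3 + 2*v) dv.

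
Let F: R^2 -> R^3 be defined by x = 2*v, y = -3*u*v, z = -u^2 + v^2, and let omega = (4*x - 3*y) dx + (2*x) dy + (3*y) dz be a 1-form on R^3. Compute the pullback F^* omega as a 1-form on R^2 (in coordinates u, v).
F^* omega = (6*v*(3*u^2 - 2*v)) du + (2*v*(-9*u*v + 3*u + 8)) dv

Using F^*(f dg) = (f ∘ F) d(g ∘ F), substitute each coordinate x_i by F_i(u, v) in f_i, and replace dx_i by d F_i = (∂F_i/∂u) du + (∂F_i/∂v) dv.
  For the x component: f_1(F) = v*(9*u + 8); d F_1 = (0) du + (2) dv
  For the y component: f_2(F) = 4*v; d F_2 = (-3*v) du + (-3*u) dv
  For the z component: f_3(F) = -9*u*v; d F_3 = (-2*u) du + (2*v) dv
Combining and collecting du, dv coefficients:
  coeff of du: 6*v*(3*u^2 - 2*v)
  coeff of dv: 2*v*(-9*u*v + 3*u + 8)
F^* omega = (6*v*(3*u^2 - 2*v)) du + (2*v*(-9*u*v + 3*u + 8)) dv.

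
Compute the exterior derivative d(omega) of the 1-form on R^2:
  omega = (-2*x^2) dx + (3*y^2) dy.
d(omega) = 0

For a 1-form omega = sum_i f_i dx_i, the exterior derivative is
  d(omega) = sum_{i < j} (∂f_j/∂x_i - ∂f_i/∂x_j) dx_i ∧ dx_j.

Assembling: d(omega) = 0.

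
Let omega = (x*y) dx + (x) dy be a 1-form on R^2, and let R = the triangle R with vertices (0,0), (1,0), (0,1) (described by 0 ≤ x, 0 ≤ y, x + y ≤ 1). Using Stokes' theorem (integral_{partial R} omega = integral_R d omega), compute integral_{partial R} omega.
integral_(partial R) omega = 1/3

Stokes: integral_partial_R omega = integral_R d omega with d omega = (∂Q/∂x - ∂P/∂y) dx ∧ dy.
  ∂Q/∂x = 1
  ∂P/∂y = x
  integrand = ∂Q/∂x - ∂P/∂y = 1 - x.
Integrating over R: integral_0^1 integral_0^{1-x} (1 - x) dy dx = 1/3.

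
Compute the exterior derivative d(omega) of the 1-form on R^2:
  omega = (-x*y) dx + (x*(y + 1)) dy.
d(omega) = (x + y + 1) dx ∧ dy

For a 1-form omega = sum_i f_i dx_i, the exterior derivative is
  d(omega) = sum_{i < j} (∂f_j/∂x_i - ∂f_i/∂x_j) dx_i ∧ dx_j.
  coefficient of dx ∧ dy: ∂f_2/∂x - ∂f_1/∂y = ∂(x*(y + 1))/∂x - ∂(-x*y)/∂y = x + y + 1
Assembling: d(omega) = (x + y + 1) dx ∧ dy.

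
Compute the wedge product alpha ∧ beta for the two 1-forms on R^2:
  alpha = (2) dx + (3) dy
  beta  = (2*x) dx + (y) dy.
alpha ∧ beta = (-6*x + 2*y) dx ∧ dy

Distribute the wedge, using dx_i ∧ dx_j = -dx_j ∧ dx_i and dx_i ∧ dx_i = 0. For each pair (i, j) with i < j, the coefficient of dx_i ∧ dx_j in alpha ∧ beta is (alpha_i * beta_j - alpha_j * beta_i). Collecting: alpha ∧ beta = (-6*x + 2*y) dx ∧ dy.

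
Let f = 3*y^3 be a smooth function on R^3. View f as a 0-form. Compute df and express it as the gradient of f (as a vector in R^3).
df = (0) dx + (9*y^2) dy + (0) dz; grad f = (0, 9*y^2, 0)

For a 0-form f, d f = (∂f/∂x) dx + (∂f/∂y) dy + (∂f/∂z) dz. The components of the vector representation are exactly the entries of grad f in Cartesian coordinates:
  ∂f/∂x = 0
  ∂f/∂y = 9*y^2
  ∂f/∂z = 0.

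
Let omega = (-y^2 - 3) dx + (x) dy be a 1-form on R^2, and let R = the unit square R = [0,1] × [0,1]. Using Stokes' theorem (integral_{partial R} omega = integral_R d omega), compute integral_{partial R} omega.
integral_(partial R) omega = 2

Stokes: integral_partial_R omega = integral_R d omega with d omega = (∂Q/∂x - ∂P/∂y) dx ∧ dy.
  ∂Q/∂x = 1
  ∂P/∂y = -2*y
  integrand = ∂Q/∂x - ∂P/∂y = 2*y + 1.
Integrating over R: integral_0^1 integral_0^1 (2*y + 1) dx dy = 2.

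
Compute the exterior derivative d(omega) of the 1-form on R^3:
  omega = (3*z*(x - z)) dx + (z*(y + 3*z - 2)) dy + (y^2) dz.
d(omega) = (-3*x + 6*z) dx ∧ dz + (y - 6*z + 2) dy ∧ dz

For a 1-form omega = sum_i f_i dx_i, the exterior derivative is
  d(omega) = sum_{i < j} (∂f_j/∂x_i - ∂f_i/∂x_j) dx_i ∧ dx_j.
  coefficient of dx ∧ dz: ∂f_3/∂x - ∂f_1/∂z = ∂(y^2)/∂x - ∂(3*z*(x - z))/∂z = -3*x + 6*z
  coefficient of dy ∧ dz: ∂f_3/∂y - ∂f_2/∂z = ∂(y^2)/∂y - ∂(z*(y + 3*z - 2))/∂z = y - 6*z + 2
Assembling: d(omega) = (-3*x + 6*z) dx ∧ dz + (y - 6*z + 2) dy ∧ dz.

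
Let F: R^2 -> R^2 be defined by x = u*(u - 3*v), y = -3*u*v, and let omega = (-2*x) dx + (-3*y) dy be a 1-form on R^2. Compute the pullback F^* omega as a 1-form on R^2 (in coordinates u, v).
F^* omega = (u*(-4*u^2 + 18*u*v - 45*v^2)) du + (u^2*(6*u - 45*v)) dv

Using F^*(f dg) = (f ∘ F) d(g ∘ F), substitute each coordinate x_i by F_i(u, v) in f_i, and replace dx_i by d F_i = (∂F_i/∂u) du + (∂F_i/∂v) dv.
  For the x component: f_1(F) = 2*u*(-u + 3*v); d F_1 = (2*u - 3*v) du + (-3*u) dv
  For the y component: f_2(F) = 9*u*v; d F_2 = (-3*v) du + (-3*u) dv
Combining and collecting du, dv coefficients:
  coeff of du: u*(-4*u^2 + 18*u*v - 45*v^2)
  coeff of dv: u^2*(6*u - 45*v)
F^* omega = (u*(-4*u^2 + 18*u*v - 45*v^2)) du + (u^2*(6*u - 45*v)) dv.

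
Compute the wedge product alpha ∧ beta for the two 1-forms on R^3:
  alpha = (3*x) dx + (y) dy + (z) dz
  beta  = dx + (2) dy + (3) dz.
alpha ∧ beta = (6*x - y) dx ∧ dy + (9*x - z) dx ∧ dz + (3*y - 2*z) dy ∧ dz

Distribute the wedge, using dx_i ∧ dx_j = -dx_j ∧ dx_i and dx_i ∧ dx_i = 0. For each pair (i, j) with i < j, the coefficient of dx_i ∧ dx_j in alpha ∧ beta is (alpha_i * beta_j - alpha_j * beta_i). Collecting: alpha ∧ beta = (6*x - y) dx ∧ dy + (9*x - z) dx ∧ dz + (3*y - 2*z) dy ∧ dz.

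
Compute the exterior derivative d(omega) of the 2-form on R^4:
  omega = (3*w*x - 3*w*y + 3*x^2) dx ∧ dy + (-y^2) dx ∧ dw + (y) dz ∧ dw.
d(omega) = (3*x - y) dx ∧ dy ∧ dw + (1) dy ∧ dz ∧ dw

For a 2-form omega = sum_{i<j} g_{ij} dx_i ∧ dx_j, the exterior derivative is
  d(omega) = sum_{i<j} d(g_{ij}) ∧ dx_i ∧ dx_j = sum_{i<j, k} (∂g_{ij}/∂x_k) dx_k ∧ dx_i ∧ dx_j.
Expand each term, using dx_k ∧ dx_i ∧ dx_j = sgn(permutation) dx_{(a)} ∧ dx_{(b)} ∧ dx_{(c)} with (a < b < c) sorted:
  d(3*w*x - 3*w*y + 3*x^2) includes (∂/∂w)(3*w*x - 3*w*y + 3*x^2) dw = (3*x - 3*y) dw, which multiplied by dx ∧ dy gives (3*x - 3*y) dx ∧ dy ∧ dw
  d(-y^2) includes (∂/∂y)(-y^2) dy = (-2*y) dy, which multiplied by dx ∧ dw gives (2*y) dx ∧ dy ∧ dw
  d(y) includes (∂/∂y)(y) dy = (1) dy, which multiplied by dz ∧ dw gives (1) dy ∧ dz ∧ dw
Collecting like 3-forms: d(omega) = (3*x - y) dx ∧ dy ∧ dw + (1) dy ∧ dz ∧ dw.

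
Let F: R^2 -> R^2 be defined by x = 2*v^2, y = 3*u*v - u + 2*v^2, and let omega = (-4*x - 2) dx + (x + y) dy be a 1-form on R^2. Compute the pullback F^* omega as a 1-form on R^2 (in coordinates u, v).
F^* omega = (9*u*v^2 - 6*u*v + u + 12*v^3 - 4*v^2) du + (9*u^2*v - 3*u^2 + 24*u*v^2 - 4*u*v - 16*v^3 - 8*v) dv

Using F^*(f dg) = (f ∘ F) d(g ∘ F), substitute each coordinate x_i by F_i(u, v) in f_i, and replace dx_i by d F_i = (∂F_i/∂u) du + (∂F_i/∂v) dv.
  For the x component: f_1(F) = -8*v^2 - 2; d F_1 = (0) du + (4*v) dv
  For the y component: f_2(F) = 3*u*v - u + 4*v^2; d F_2 = (3*v - 1) du + (3*u + 4*v) dv
Combining and collecting du, dv coefficients:
  coeff of du: 9*u*v^2 - 6*u*v + u + 12*v^3 - 4*v^2
  coeff of dv: 9*u^2*v - 3*u^2 + 24*u*v^2 - 4*u*v - 16*v^3 - 8*v
F^* omega = (9*u*v^2 - 6*u*v + u + 12*v^3 - 4*v^2) du + (9*u^2*v - 3*u^2 + 24*u*v^2 - 4*u*v - 16*v^3 - 8*v) dv.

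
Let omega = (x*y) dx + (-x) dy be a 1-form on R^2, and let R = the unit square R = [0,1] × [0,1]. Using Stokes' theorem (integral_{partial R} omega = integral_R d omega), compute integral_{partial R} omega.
integral_(partial R) omega = -3/2

Stokes: integral_partial_R omega = integral_R d omega with d omega = (∂Q/∂x - ∂P/∂y) dx ∧ dy.
  ∂Q/∂x = -1
  ∂P/∂y = x
  integrand = ∂Q/∂x - ∂P/∂y = -x - 1.
Integrating over R: integral_0^1 integral_0^1 (-x - 1) dx dy = -3/2.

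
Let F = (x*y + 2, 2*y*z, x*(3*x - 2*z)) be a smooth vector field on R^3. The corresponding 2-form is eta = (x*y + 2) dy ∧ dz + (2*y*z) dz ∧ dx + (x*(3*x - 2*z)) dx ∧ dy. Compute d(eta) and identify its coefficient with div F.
d(eta) = (-2*x + y + 2*z) dx ∧ dy ∧ dz; div F = -2*x + y + 2*z

For a 2-form in R^3 of the form above, applying d gives a 3-form with coefficient ∂P/∂x + ∂Q/∂y + ∂R/∂z:
  ∂P/∂x = y
  ∂Q/∂y = 2*z
  ∂R/∂z = -2*x
Sum = -2*x + y + 2*z, which is exactly div F.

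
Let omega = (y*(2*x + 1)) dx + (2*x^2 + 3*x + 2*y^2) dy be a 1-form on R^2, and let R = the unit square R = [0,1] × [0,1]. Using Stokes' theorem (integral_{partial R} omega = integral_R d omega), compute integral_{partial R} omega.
integral_(partial R) omega = 3

Stokes: integral_partial_R omega = integral_R d omega with d omega = (∂Q/∂x - ∂P/∂y) dx ∧ dy.
  ∂Q/∂x = 4*x + 3
  ∂P/∂y = 2*x + 1
  integrand = ∂Q/∂x - ∂P/∂y = 2*x + 2.
Integrating over R: integral_0^1 integral_0^1 (2*x + 2) dx dy = 3.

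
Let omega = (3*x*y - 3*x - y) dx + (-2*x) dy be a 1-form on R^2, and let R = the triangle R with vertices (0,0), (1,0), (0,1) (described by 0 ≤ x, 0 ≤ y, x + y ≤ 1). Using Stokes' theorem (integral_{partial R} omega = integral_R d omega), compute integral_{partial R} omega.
integral_(partial R) omega = -1

Stokes: integral_partial_R omega = integral_R d omega with d omega = (∂Q/∂x - ∂P/∂y) dx ∧ dy.
  ∂Q/∂x = -2
  ∂P/∂y = 3*x - 1
  integrand = ∂Q/∂x - ∂P/∂y = -3*x - 1.
Integrating over R: integral_0^1 integral_0^{1-x} (-3*x - 1) dy dx = -1.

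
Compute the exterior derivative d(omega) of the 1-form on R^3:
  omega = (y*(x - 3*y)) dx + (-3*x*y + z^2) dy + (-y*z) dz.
d(omega) = (-x + 3*y) dx ∧ dy + (-3*z) dy ∧ dz

For a 1-form omega = sum_i f_i dx_i, the exterior derivative is
  d(omega) = sum_{i < j} (∂f_j/∂x_i - ∂f_i/∂x_j) dx_i ∧ dx_j.
  coefficient of dx ∧ dy: ∂f_2/∂x - ∂f_1/∂y = ∂(-3*x*y + z^2)/∂x - ∂(y*(x - 3*y))/∂y = -x + 3*y
  coefficient of dy ∧ dz: ∂f_3/∂y - ∂f_2/∂z = ∂(-y*z)/∂y - ∂(-3*x*y + z^2)/∂z = -3*z
Assembling: d(omega) = (-x + 3*y) dx ∧ dy + (-3*z) dy ∧ dz.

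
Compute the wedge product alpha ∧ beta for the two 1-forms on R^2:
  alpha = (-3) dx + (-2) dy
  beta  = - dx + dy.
alpha ∧ beta = (-5) dx ∧ dy

Distribute the wedge, using dx_i ∧ dx_j = -dx_j ∧ dx_i and dx_i ∧ dx_i = 0. For each pair (i, j) with i < j, the coefficient of dx_i ∧ dx_j in alpha ∧ beta is (alpha_i * beta_j - alpha_j * beta_i). Collecting: alpha ∧ beta = (-5) dx ∧ dy.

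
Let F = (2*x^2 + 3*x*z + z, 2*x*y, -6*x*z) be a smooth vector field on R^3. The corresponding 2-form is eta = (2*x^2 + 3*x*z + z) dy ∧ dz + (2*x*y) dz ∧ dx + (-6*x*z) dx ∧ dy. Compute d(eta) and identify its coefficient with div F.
d(eta) = (3*z) dx ∧ dy ∧ dz; div F = 3*z

For a 2-form in R^3 of the form above, applying d gives a 3-form with coefficient ∂P/∂x + ∂Q/∂y + ∂R/∂z:
  ∂P/∂x = 4*x + 3*z
  ∂Q/∂y = 2*x
  ∂R/∂z = -6*x
Sum = 3*z, which is exactly div F.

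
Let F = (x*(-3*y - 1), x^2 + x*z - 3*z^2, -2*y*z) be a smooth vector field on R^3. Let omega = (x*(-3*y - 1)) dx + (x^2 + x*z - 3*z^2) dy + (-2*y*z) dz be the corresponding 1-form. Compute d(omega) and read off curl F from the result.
d(omega) = (-x + 4*z) dy ∧ dz + (0) dz ∧ dx + (5*x + z) dx ∧ dy; curl F = (-x + 4*z, 0, 5*x + z)

d omega = sum_{i<j} (∂f_j/∂x_i - ∂f_i/∂x_j) dx_i ∧ dx_j. Under the identification (dy ∧ dz, dz ∧ dx, dx ∧ dy) ↔ (e_x, e_y, e_z), the coefficients are exactly the components of curl F. Compute:
  ∂R/∂y - ∂Q/∂z = (-2*z) - (x - 6*z) = -x + 4*z
  ∂P/∂z - ∂R/∂x = (0) - (0) = 0
  ∂Q/∂x - ∂P/∂y = (2*x + z) - (-3*x) = 5*x + z.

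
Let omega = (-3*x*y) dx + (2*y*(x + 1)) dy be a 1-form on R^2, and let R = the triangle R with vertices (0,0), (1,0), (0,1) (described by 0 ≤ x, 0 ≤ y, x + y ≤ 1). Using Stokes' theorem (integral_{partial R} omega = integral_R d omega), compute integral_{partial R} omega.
integral_(partial R) omega = 5/6

Stokes: integral_partial_R omega = integral_R d omega with d omega = (∂Q/∂x - ∂P/∂y) dx ∧ dy.
  ∂Q/∂x = 2*y
  ∂P/∂y = -3*x
  integrand = ∂Q/∂x - ∂P/∂y = 3*x + 2*y.
Integrating over R: integral_0^1 integral_0^{1-x} (3*x + 2*y) dy dx = 5/6.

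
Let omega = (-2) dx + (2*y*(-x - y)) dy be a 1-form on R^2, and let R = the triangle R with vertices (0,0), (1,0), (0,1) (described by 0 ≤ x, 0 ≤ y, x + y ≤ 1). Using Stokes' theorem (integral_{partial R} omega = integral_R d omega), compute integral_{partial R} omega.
integral_(partial R) omega = -1/3

Stokes: integral_partial_R omega = integral_R d omega with d omega = (∂Q/∂x - ∂P/∂y) dx ∧ dy.
  ∂Q/∂x = -2*y
  ∂P/∂y = 0
  integrand = ∂Q/∂x - ∂P/∂y = -2*y.
Integrating over R: integral_0^1 integral_0^{1-x} (-2*y) dy dx = -1/3.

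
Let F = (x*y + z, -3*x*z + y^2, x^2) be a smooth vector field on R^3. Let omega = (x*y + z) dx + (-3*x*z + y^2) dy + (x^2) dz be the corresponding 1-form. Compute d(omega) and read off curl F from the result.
d(omega) = (3*x) dy ∧ dz + (1 - 2*x) dz ∧ dx + (-x - 3*z) dx ∧ dy; curl F = (3*x, 1 - 2*x, -x - 3*z)

d omega = sum_{i<j} (∂f_j/∂x_i - ∂f_i/∂x_j) dx_i ∧ dx_j. Under the identification (dy ∧ dz, dz ∧ dx, dx ∧ dy) ↔ (e_x, e_y, e_z), the coefficients are exactly the components of curl F. Compute:
  ∂R/∂y - ∂Q/∂z = (0) - (-3*x) = 3*x
  ∂P/∂z - ∂R/∂x = (1) - (2*x) = 1 - 2*x
  ∂Q/∂x - ∂P/∂y = (-3*z) - (x) = -x - 3*z.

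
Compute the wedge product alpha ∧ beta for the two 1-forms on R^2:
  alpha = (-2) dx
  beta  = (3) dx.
alpha ∧ beta = 0

Distribute the wedge, using dx_i ∧ dx_j = -dx_j ∧ dx_i and dx_i ∧ dx_i = 0. For each pair (i, j) with i < j, the coefficient of dx_i ∧ dx_j in alpha ∧ beta is (alpha_i * beta_j - alpha_j * beta_i). Collecting: alpha ∧ beta = 0.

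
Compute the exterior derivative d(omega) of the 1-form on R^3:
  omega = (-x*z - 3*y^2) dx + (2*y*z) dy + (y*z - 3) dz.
d(omega) = (6*y) dx ∧ dy + (x) dx ∧ dz + (-2*y + z) dy ∧ dz

For a 1-form omega = sum_i f_i dx_i, the exterior derivative is
  d(omega) = sum_{i < j} (∂f_j/∂x_i - ∂f_i/∂x_j) dx_i ∧ dx_j.
  coefficient of dx ∧ dy: ∂f_2/∂x - ∂f_1/∂y = ∂(2*y*z)/∂x - ∂(-x*z - 3*y^2)/∂y = 6*y
  coefficient of dx ∧ dz: ∂f_3/∂x - ∂f_1/∂z = ∂(y*z - 3)/∂x - ∂(-x*z - 3*y^2)/∂z = x
  coefficient of dy ∧ dz: ∂f_3/∂y - ∂f_2/∂z = ∂(y*z - 3)/∂y - ∂(2*y*z)/∂z = -2*y + z
Assembling: d(omega) = (6*y) dx ∧ dy + (x) dx ∧ dz + (-2*y + z) dy ∧ dz.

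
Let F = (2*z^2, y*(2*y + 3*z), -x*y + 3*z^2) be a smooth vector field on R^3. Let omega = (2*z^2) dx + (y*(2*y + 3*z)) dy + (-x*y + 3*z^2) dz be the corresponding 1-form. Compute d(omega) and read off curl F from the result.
d(omega) = (-x - 3*y) dy ∧ dz + (y + 4*z) dz ∧ dx + (0) dx ∧ dy; curl F = (-x - 3*y, y + 4*z, 0)

d omega = sum_{i<j} (∂f_j/∂x_i - ∂f_i/∂x_j) dx_i ∧ dx_j. Under the identification (dy ∧ dz, dz ∧ dx, dx ∧ dy) ↔ (e_x, e_y, e_z), the coefficients are exactly the components of curl F. Compute:
  ∂R/∂y - ∂Q/∂z = (-x) - (3*y) = -x - 3*y
  ∂P/∂z - ∂R/∂x = (4*z) - (-y) = y + 4*z
  ∂Q/∂x - ∂P/∂y = (0) - (0) = 0.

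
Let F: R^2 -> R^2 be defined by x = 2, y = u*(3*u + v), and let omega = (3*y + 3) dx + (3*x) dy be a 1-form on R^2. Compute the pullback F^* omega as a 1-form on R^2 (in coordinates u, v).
F^* omega = (36*u + 6*v) du + (6*u) dv

Using F^*(f dg) = (f ∘ F) d(g ∘ F), substitute each coordinate x_i by F_i(u, v) in f_i, and replace dx_i by d F_i = (∂F_i/∂u) du + (∂F_i/∂v) dv.
  For the x component: f_1(F) = 9*u^2 + 3*u*v + 3; d F_1 = (0) du + (0) dv
  For the y component: f_2(F) = 6; d F_2 = (6*u + v) du + (u) dv
Combining and collecting du, dv coefficients:
  coeff of du: 36*u + 6*v
  coeff of dv: 6*u
F^* omega = (36*u + 6*v) du + (6*u) dv.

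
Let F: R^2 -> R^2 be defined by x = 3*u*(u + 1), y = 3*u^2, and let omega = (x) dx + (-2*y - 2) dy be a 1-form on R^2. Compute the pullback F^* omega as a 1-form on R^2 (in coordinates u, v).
F^* omega = (3*u*(-6*u^2 + 9*u - 1)) du

Using F^*(f dg) = (f ∘ F) d(g ∘ F), substitute each coordinate x_i by F_i(u, v) in f_i, and replace dx_i by d F_i = (∂F_i/∂u) du + (∂F_i/∂v) dv.
  For the x component: f_1(F) = 3*u*(u + 1); d F_1 = (6*u + 3) du + (0) dv
  For the y component: f_2(F) = -6*u^2 - 2; d F_2 = (6*u) du + (0) dv
Combining and collecting du, dv coefficients:
  coeff of du: 3*u*(-6*u^2 + 9*u - 1)
  coeff of dv: 0
F^* omega = (3*u*(-6*u^2 + 9*u - 1)) du.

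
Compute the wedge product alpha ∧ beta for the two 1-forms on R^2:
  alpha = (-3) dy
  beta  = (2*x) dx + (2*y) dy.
alpha ∧ beta = (6*x) dx ∧ dy

Distribute the wedge, using dx_i ∧ dx_j = -dx_j ∧ dx_i and dx_i ∧ dx_i = 0. For each pair (i, j) with i < j, the coefficient of dx_i ∧ dx_j in alpha ∧ beta is (alpha_i * beta_j - alpha_j * beta_i). Collecting: alpha ∧ beta = (6*x) dx ∧ dy.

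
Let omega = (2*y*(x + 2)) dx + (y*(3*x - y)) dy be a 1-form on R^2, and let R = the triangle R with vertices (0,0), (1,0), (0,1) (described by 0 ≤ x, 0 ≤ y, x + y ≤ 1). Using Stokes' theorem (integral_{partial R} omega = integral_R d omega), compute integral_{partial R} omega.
integral_(partial R) omega = -11/6

Stokes: integral_partial_R omega = integral_R d omega with d omega = (∂Q/∂x - ∂P/∂y) dx ∧ dy.
  ∂Q/∂x = 3*y
  ∂P/∂y = 2*x + 4
  integrand = ∂Q/∂x - ∂P/∂y = -2*x + 3*y - 4.
Integrating over R: integral_0^1 integral_0^{1-x} (-2*x + 3*y - 4) dy dx = -11/6.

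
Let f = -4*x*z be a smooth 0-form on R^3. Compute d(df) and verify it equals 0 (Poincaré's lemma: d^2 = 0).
d(df) = 0

Step 1: df = sum_i (∂f/∂x_i) dx_i = (-4*z) dx + (0) dy + (-4*x) dz.
Step 2: Apply d again. Using the 1-form formula, the coefficient of dx ∧ dy in d(df) is ∂^2 f/∂x ∂y - ∂^2 f/∂y ∂x = (0) - (0) = 0 (equality of mixed partials for smooth f).
Similarly for dx ∧ dz and dy ∧ dz — all coefficients vanish. So d(df) = 0.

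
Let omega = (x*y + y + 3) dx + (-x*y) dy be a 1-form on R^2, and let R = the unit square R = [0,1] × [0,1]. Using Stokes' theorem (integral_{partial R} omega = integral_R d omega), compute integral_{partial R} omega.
integral_(partial R) omega = -2

Stokes: integral_partial_R omega = integral_R d omega with d omega = (∂Q/∂x - ∂P/∂y) dx ∧ dy.
  ∂Q/∂x = -y
  ∂P/∂y = x + 1
  integrand = ∂Q/∂x - ∂P/∂y = -x - y - 1.
Integrating over R: integral_0^1 integral_0^1 (-x - y - 1) dx dy = -2.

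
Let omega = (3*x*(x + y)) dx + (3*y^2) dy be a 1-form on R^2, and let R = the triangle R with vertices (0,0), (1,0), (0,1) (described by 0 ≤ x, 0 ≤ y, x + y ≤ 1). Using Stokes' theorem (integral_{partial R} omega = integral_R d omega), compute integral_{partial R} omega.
integral_(partial R) omega = -1/2

Stokes: integral_partial_R omega = integral_R d omega with d omega = (∂Q/∂x - ∂P/∂y) dx ∧ dy.
  ∂Q/∂x = 0
  ∂P/∂y = 3*x
  integrand = ∂Q/∂x - ∂P/∂y = -3*x.
Integrating over R: integral_0^1 integral_0^{1-x} (-3*x) dy dx = -1/2.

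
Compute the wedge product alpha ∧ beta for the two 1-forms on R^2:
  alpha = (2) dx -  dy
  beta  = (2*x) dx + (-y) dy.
alpha ∧ beta = (2*x - 2*y) dx ∧ dy

Distribute the wedge, using dx_i ∧ dx_j = -dx_j ∧ dx_i and dx_i ∧ dx_i = 0. For each pair (i, j) with i < j, the coefficient of dx_i ∧ dx_j in alpha ∧ beta is (alpha_i * beta_j - alpha_j * beta_i). Collecting: alpha ∧ beta = (2*x - 2*y) dx ∧ dy.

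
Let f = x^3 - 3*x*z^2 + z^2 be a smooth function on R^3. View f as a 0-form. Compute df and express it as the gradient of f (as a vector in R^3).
df = (3*x^2 - 3*z^2) dx + (0) dy + (2*z*(1 - 3*x)) dz; grad f = (3*x^2 - 3*z^2, 0, 2*z*(1 - 3*x))

For a 0-form f, d f = (∂f/∂x) dx + (∂f/∂y) dy + (∂f/∂z) dz. The components of the vector representation are exactly the entries of grad f in Cartesian coordinates:
  ∂f/∂x = 3*x^2 - 3*z^2
  ∂f/∂y = 0
  ∂f/∂z = 2*z*(1 - 3*x).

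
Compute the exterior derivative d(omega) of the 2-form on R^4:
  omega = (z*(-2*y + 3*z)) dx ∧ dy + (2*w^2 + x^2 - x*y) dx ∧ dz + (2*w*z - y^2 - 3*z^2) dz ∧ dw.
d(omega) = (x - 2*y + 6*z) dx ∧ dy ∧ dz + (4*w) dx ∧ dz ∧ dw + (-2*y) dy ∧ dz ∧ dw

For a 2-form omega = sum_{i<j} g_{ij} dx_i ∧ dx_j, the exterior derivative is
  d(omega) = sum_{i<j} d(g_{ij}) ∧ dx_i ∧ dx_j = sum_{i<j, k} (∂g_{ij}/∂x_k) dx_k ∧ dx_i ∧ dx_j.
Expand each term, using dx_k ∧ dx_i ∧ dx_j = sgn(permutation) dx_{(a)} ∧ dx_{(b)} ∧ dx_{(c)} with (a < b < c) sorted:
  d(z*(-2*y + 3*z)) includes (∂/∂z)(z*(-2*y + 3*z)) dz = (-2*y + 6*z) dz, which multiplied by dx ∧ dy gives (-2*y + 6*z) dx ∧ dy ∧ dz
  d(2*w^2 + x^2 - x*y) includes (∂/∂y)(2*w^2 + x^2 - x*y) dy = (-x) dy, which multiplied by dx ∧ dz gives (x) dx ∧ dy ∧ dz
  d(2*w^2 + x^2 - x*y) includes (∂/∂w)(2*w^2 + x^2 - x*y) dw = (4*w) dw, which multiplied by dx ∧ dz gives (4*w) dx ∧ dz ∧ dw
  d(2*w*z - y^2 - 3*z^2) includes (∂/∂y)(2*w*z - y^2 - 3*z^2) dy = (-2*y) dy, which multiplied by dz ∧ dw gives (-2*y) dy ∧ dz ∧ dw
Collecting like 3-forms: d(omega) = (x - 2*y + 6*z) dx ∧ dy ∧ dz + (4*w) dx ∧ dz ∧ dw + (-2*y) dy ∧ dz ∧ dw.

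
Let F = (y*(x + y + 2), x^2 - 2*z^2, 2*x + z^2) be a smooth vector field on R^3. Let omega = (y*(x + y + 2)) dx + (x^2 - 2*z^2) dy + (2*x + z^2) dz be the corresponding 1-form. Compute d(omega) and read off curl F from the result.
d(omega) = (4*z) dy ∧ dz + (-2) dz ∧ dx + (x - 2*y - 2) dx ∧ dy; curl F = (4*z, -2, x - 2*y - 2)

d omega = sum_{i<j} (∂f_j/∂x_i - ∂f_i/∂x_j) dx_i ∧ dx_j. Under the identification (dy ∧ dz, dz ∧ dx, dx ∧ dy) ↔ (e_x, e_y, e_z), the coefficients are exactly the components of curl F. Compute:
  ∂R/∂y - ∂Q/∂z = (0) - (-4*z) = 4*z
  ∂P/∂z - ∂R/∂x = (0) - (2) = -2
  ∂Q/∂x - ∂P/∂y = (2*x) - (x + 2*y + 2) = x - 2*y - 2.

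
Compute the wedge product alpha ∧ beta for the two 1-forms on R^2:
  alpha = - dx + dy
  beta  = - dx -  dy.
alpha ∧ beta = (2) dx ∧ dy

Distribute the wedge, using dx_i ∧ dx_j = -dx_j ∧ dx_i and dx_i ∧ dx_i = 0. For each pair (i, j) with i < j, the coefficient of dx_i ∧ dx_j in alpha ∧ beta is (alpha_i * beta_j - alpha_j * beta_i). Collecting: alpha ∧ beta = (2) dx ∧ dy.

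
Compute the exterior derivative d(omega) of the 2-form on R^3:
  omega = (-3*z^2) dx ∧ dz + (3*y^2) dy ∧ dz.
d(omega) = 0

For a 2-form omega = sum_{i<j} g_{ij} dx_i ∧ dx_j, the exterior derivative is
  d(omega) = sum_{i<j} d(g_{ij}) ∧ dx_i ∧ dx_j = sum_{i<j, k} (∂g_{ij}/∂x_k) dx_k ∧ dx_i ∧ dx_j.
Expand each term, using dx_k ∧ dx_i ∧ dx_j = sgn(permutation) dx_{(a)} ∧ dx_{(b)} ∧ dx_{(c)} with (a < b < c) sorted:

Collecting like 3-forms: d(omega) = 0.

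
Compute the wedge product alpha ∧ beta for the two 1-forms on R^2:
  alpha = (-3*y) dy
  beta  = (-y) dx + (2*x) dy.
alpha ∧ beta = (-3*y^2) dx ∧ dy

Distribute the wedge, using dx_i ∧ dx_j = -dx_j ∧ dx_i and dx_i ∧ dx_i = 0. For each pair (i, j) with i < j, the coefficient of dx_i ∧ dx_j in alpha ∧ beta is (alpha_i * beta_j - alpha_j * beta_i). Collecting: alpha ∧ beta = (-3*y^2) dx ∧ dy.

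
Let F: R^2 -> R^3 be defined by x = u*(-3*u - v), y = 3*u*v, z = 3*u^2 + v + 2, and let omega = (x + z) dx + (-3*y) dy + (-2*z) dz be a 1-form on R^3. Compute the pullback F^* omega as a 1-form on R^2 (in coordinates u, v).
F^* omega = (-36*u^3 + 6*u^2*v - 26*u*v^2 - 18*u*v - 36*u - v^2 - 2*v) du + (-26*u^2*v - 6*u^2 - u*v - 2*u - 2*v - 4) dv

Using F^*(f dg) = (f ∘ F) d(g ∘ F), substitute each coordinate x_i by F_i(u, v) in f_i, and replace dx_i by d F_i = (∂F_i/∂u) du + (∂F_i/∂v) dv.
  For the x component: f_1(F) = -u*v + v + 2; d F_1 = (-6*u - v) du + (-u) dv
  For the y component: f_2(F) = -9*u*v; d F_2 = (3*v) du + (3*u) dv
  For the z component: f_3(F) = -6*u^2 - 2*v - 4; d F_3 = (6*u) du + (1) dv
Combining and collecting du, dv coefficients:
  coeff of du: -36*u^3 + 6*u^2*v - 26*u*v^2 - 18*u*v - 36*u - v^2 - 2*v
  coeff of dv: -26*u^2*v - 6*u^2 - u*v - 2*u - 2*v - 4
F^* omega = (-36*u^3 + 6*u^2*v - 26*u*v^2 - 18*u*v - 36*u - v^2 - 2*v) du + (-26*u^2*v - 6*u^2 - u*v - 2*u - 2*v - 4) dv.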